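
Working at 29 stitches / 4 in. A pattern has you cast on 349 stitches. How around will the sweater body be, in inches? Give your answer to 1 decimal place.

29 stitches / 4 inch = 7.25 stitches per inch.
349 / 7.25 = 48.14 inches.

48.1 inches.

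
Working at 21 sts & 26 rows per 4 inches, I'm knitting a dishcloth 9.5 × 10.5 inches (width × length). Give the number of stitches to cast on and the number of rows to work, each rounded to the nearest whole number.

Stitch gauge = 21/4 = 5.25 sts/in; 9.5 × 5.25 = 49.88 → 50 sts.
Row gauge = 26/4 = 6.5 rows/in; 10.5 × 6.5 = 68.25 → 68 rows.

Cast on 50 stitches and work 68 rows.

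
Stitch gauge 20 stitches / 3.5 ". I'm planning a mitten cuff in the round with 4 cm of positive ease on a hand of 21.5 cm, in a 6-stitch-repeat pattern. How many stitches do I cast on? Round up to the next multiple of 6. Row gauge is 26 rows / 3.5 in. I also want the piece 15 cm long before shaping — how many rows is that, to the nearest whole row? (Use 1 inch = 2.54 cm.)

Finished = 21.5 + 4 = 25.5 cm.
25.5 cm × 1/2.54 = 10.04 inches.
20/3.5 = 5.714 sts per in; 10.04 × 5.714 = 57.37 sts.
Next multiple of 6 → 60.
15 cm = 5.91 inches; × 7.429 = 43.87 → 44 rows.

Cast on 60 stitches; work 44 rows.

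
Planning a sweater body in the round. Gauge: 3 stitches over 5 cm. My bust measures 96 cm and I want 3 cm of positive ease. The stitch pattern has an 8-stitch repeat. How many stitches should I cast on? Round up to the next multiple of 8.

CO 64 sts.

Finished = 96 + 3 = 99 cm.
3 / 5 = 0.6 sts/cm.
99 × 0.6 = 59.40 sts.
Next multiple of 8: 64.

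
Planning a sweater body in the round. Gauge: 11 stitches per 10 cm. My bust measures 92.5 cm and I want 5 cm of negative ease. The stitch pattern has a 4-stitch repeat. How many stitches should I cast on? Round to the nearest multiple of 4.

Finished = 92.5 − 5 = 87.5 cm.
11 / 10 = 1.1 sts/cm.
87.5 × 1.1 = 96.25 sts.
Nearest multiple of 4: 96.

Cast on 96 stitches.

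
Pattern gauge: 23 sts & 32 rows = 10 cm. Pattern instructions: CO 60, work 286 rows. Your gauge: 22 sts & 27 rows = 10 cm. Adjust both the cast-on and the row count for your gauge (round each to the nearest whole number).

Stitches: 60 × 22/23 = 57.39 → 57.
Rows: 286 × 27/32 = 241.31 → 241.

Cast on 57 stitches; work 241 rows.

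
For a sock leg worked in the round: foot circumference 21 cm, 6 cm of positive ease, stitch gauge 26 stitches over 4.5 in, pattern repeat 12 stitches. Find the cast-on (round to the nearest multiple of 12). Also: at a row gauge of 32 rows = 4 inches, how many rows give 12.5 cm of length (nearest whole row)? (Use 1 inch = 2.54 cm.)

Cast on 60 stitches; work 39 rows.

Finished = 21 + 6 = 27 cm.
27 cm × 1/2.54 = 10.63 inches.
26/4.5 = 5.778 sts per in; 10.63 × 5.778 = 61.42 sts.
Nearest multiple of 12 → 60.
12.5 cm = 4.92 inches; × 8 = 39.37 → 39 rows.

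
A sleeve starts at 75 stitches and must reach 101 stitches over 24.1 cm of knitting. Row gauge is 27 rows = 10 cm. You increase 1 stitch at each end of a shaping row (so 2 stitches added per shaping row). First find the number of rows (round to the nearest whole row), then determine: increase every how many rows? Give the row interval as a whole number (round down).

Increase every 5th row.

Rows = 24.1 × 2.7 = 65.1 → 65 rows.
Stitches to add: 26 → 13 shaping rows (at 2 st each).
65 / 13 = 5.00 → every 5 rows.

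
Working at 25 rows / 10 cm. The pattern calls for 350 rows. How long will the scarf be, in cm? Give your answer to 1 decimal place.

140.0 cm.

25 rows / 10 cm = 2.5 rows per cm.
350 / 2.5 = 140.00 cm.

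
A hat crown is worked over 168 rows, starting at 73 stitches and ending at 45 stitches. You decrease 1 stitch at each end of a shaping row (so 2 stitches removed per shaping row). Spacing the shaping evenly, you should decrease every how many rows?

Stitches to remove: |45 − 73| = 28.
Shaping rows needed: 28 / 2 = 14.
168 rows / 14 = every 12 rows.

Decrease every 12th row.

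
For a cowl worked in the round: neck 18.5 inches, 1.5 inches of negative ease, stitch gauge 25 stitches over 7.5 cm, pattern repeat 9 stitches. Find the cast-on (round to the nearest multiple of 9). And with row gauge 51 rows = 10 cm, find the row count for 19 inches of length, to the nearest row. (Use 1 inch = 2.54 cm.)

Finished = 18.5 − 1.5 = 17 inches.
17 inches × 2.54 = 43.18 cm.
25/7.5 = 3.333 sts per cm; 43.18 × 3.333 = 143.93 sts.
Nearest multiple of 9 → 144.
19 inches = 48.26 cm; × 5.1 = 246.13 → 246 rows.

Cast on 144 stitches; work 246 rows.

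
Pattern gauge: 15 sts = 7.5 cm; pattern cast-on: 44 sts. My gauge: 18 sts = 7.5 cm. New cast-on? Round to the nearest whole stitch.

CO 53 sts.

Scale factor = 18 / 15 = 1.200.
44 × 18 / 15 = 52.80 sts.
→ 53 sts.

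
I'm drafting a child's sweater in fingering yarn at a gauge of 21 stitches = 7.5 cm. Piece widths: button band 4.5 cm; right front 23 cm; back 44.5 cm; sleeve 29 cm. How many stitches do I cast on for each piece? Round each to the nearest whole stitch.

button band 13; right front 64; back 125; sleeve 81.

Rate = 21/7.5 = 2.8 sts per cm.
button band: 4.5 × 2.8 = 12.60 → 13.
right front: 23 × 2.8 = 64.40 → 64.
back: 44.5 × 2.8 = 124.60 → 125.
sleeve: 29 × 2.8 = 81.20 → 81.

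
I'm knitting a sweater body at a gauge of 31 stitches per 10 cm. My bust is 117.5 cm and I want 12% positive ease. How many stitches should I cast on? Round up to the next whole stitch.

Finished = 117.5 × 1.12 = 131.60 cm.
31 / 10 = 3.1 sts per cm.
131.60 × 3.1 = 407.96 sts.
→ 408 sts.

Cast on 408 stitches.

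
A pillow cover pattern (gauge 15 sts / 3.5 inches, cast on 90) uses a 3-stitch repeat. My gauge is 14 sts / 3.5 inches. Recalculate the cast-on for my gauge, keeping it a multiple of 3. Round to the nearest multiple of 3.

90 × 14 / 15 = 84.00.
Nearest multiple of 3: 84.

Cast on 84 stitches.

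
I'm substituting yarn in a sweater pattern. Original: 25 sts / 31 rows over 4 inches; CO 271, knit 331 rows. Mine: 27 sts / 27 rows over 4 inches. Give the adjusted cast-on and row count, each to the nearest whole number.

Cast on 293 stitches; work 288 rows.

Stitches: 271 × 27/25 = 292.68 → 293.
Rows: 331 × 27/31 = 288.29 → 288.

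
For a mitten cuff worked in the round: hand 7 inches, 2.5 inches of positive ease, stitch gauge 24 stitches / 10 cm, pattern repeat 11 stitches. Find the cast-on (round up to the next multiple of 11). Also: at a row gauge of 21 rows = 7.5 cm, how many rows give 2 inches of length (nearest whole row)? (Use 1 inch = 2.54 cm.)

Finished = 7 + 2.5 = 9.5 inches.
9.5 inches × 2.54 = 24.13 cm.
24/10 = 2.4 sts per cm; 24.13 × 2.4 = 57.91 sts.
Next multiple of 11 → 66.
2 inches = 5.08 cm; × 2.8 = 14.22 → 14 rows.

Cast on 66 stitches; work 14 rows.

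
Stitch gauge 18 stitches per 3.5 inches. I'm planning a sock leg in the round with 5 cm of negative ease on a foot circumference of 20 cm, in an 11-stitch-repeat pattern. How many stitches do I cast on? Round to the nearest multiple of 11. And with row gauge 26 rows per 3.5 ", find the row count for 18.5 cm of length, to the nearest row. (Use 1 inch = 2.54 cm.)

Finished = 20 − 5 = 15 cm.
15 cm × 1/2.54 = 5.91 inches.
18/3.5 = 5.143 sts per in; 5.91 × 5.143 = 30.37 sts.
Nearest multiple of 11 → 33.
18.5 cm = 7.28 inches; × 7.429 = 54.11 → 54 rows.

Cast on 33 stitches; work 54 rows.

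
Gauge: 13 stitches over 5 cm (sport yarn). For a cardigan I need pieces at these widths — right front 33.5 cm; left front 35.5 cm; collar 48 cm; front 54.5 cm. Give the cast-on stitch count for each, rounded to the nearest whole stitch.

right front 87; left front 92; collar 125; front 142.

Rate = 13/5 = 2.6 sts per cm.
right front: 33.5 × 2.6 = 87.10 → 87.
left front: 35.5 × 2.6 = 92.30 → 92.
collar: 48 × 2.6 = 124.80 → 125.
front: 54.5 × 2.6 = 141.70 → 142.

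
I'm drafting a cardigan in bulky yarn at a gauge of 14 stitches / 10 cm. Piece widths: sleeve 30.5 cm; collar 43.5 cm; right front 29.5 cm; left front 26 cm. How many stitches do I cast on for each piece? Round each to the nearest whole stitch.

Rate = 14/10 = 1.4 sts per cm.
sleeve: 30.5 × 1.4 = 42.70 → 43.
collar: 43.5 × 1.4 = 60.90 → 61.
right front: 29.5 × 1.4 = 41.30 → 41.
left front: 26 × 1.4 = 36.40 → 36.

sleeve 43; collar 61; right front 41; left front 36.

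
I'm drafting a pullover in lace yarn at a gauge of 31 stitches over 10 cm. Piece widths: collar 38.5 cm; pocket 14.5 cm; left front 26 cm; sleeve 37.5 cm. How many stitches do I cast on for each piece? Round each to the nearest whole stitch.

Rate = 31/10 = 3.1 sts per cm.
collar: 38.5 × 3.1 = 119.35 → 119.
pocket: 14.5 × 3.1 = 44.95 → 45.
left front: 26 × 3.1 = 80.60 → 81.
sleeve: 37.5 × 3.1 = 116.25 → 116.

collar 119; pocket 45; left front 81; sleeve 116.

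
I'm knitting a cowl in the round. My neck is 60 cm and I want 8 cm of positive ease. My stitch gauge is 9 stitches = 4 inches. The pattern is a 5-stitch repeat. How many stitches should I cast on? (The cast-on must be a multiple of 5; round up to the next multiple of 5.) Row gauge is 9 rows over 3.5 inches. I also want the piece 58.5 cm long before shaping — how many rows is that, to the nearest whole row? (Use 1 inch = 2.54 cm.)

Cast on 65 stitches; work 59 rows.

Finished = 60 + 8 = 68 cm.
68 cm × 1/2.54 = 26.77 inches.
9/4 = 2.25 sts per in; 26.77 × 2.25 = 60.24 sts.
Next multiple of 5 → 65.
58.5 cm = 23.03 inches; × 2.571 = 59.22 → 59 rows.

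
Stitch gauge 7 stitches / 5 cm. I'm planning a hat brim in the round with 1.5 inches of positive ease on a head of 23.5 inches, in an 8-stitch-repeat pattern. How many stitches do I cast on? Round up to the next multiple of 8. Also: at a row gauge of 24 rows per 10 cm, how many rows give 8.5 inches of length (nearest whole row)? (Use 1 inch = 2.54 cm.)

Finished = 23.5 + 1.5 = 25 inches.
25 inches × 2.54 = 63.50 cm.
7/5 = 1.4 sts per cm; 63.50 × 1.4 = 88.90 sts.
Next multiple of 8 → 96.
8.5 inches = 21.59 cm; × 2.4 = 51.82 → 52 rows.

Cast on 96 stitches; work 52 rows.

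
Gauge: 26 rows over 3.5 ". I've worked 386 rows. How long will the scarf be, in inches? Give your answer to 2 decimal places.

51.96 inches.

26 rows / 3.5 inch = 7.429 rows per inch.
386 / 7.429 = 51.962 inches.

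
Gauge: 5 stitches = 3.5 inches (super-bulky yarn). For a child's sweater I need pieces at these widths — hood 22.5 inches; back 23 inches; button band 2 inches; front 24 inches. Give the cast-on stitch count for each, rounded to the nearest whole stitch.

Rate = 5/3.5 = 1.429 sts per in.
hood: 22.5 × 1.429 = 32.14 → 32.
back: 23 × 1.429 = 32.86 → 33.
button band: 2 × 1.429 = 2.86 → 3.
front: 24 × 1.429 = 34.29 → 34.

hood 32; back 33; button band 3; front 34.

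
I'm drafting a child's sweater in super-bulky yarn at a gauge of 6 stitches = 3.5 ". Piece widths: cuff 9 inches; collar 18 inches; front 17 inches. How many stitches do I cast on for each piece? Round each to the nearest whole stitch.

Rate = 6/3.5 = 1.714 sts per in.
cuff: 9 × 1.714 = 15.43 → 15.
collar: 18 × 1.714 = 30.86 → 31.
front: 17 × 1.714 = 29.14 → 29.

cuff 15; collar 31; front 29.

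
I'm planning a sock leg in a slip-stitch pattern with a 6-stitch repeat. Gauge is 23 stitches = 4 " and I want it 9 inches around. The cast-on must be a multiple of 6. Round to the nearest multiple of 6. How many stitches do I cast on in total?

CO 54 sts.

23 / 4 = 5.75 sts per inch.
9 × 5.75 = 51.75 sts.
Nearest multiple of 6: 54.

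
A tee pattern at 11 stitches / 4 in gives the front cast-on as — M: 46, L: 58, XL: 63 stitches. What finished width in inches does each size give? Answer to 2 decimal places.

11/4 = 2.75 sts per in.
M: 46 / 2.75 = 16.727 → 16.73 in.
L: 58 / 2.75 = 21.091 → 21.09 in.
XL: 63 / 2.75 = 22.909 → 22.91 in.

M 16.73 inches; L 21.09 inches; XL 22.91 inches.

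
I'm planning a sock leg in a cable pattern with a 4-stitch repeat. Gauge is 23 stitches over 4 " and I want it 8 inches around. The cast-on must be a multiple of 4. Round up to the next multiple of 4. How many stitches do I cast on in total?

23 / 4 = 5.75 sts per inch.
8 × 5.75 = 46.00 sts.
Next multiple of 4: 48.

Cast on 48 stitches.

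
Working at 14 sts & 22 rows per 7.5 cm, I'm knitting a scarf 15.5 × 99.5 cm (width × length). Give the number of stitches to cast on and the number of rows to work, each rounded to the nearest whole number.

Cast on 29 stitches and work 292 rows.

Stitch gauge = 14/7.5 = 1.867 sts/cm; 15.5 × 1.867 = 28.93 → 29 sts.
Row gauge = 22/7.5 = 2.933 rows/cm; 99.5 × 2.933 = 291.87 → 292 rows.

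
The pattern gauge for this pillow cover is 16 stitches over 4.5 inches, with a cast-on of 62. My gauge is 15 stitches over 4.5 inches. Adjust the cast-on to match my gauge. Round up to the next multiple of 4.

CO 60 sts.

Scale factor = 15 / 16 = 0.938.
62 × 15 / 16 = 58.12 sts.
→ 60 sts.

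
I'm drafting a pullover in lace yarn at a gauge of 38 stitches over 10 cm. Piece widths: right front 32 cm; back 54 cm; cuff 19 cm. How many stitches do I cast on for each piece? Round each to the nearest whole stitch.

right front 122; back 205; cuff 72.

Rate = 38/10 = 3.8 sts per cm.
right front: 32 × 3.8 = 121.60 → 122.
back: 54 × 3.8 = 205.20 → 205.
cuff: 19 × 3.8 = 72.20 → 72.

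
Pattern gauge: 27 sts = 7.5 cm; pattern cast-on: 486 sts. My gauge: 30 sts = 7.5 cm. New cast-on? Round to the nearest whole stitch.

CO 540 sts.

Scale factor = 30 / 27 = 1.111.
486 × 30 / 27 = 540.00 sts.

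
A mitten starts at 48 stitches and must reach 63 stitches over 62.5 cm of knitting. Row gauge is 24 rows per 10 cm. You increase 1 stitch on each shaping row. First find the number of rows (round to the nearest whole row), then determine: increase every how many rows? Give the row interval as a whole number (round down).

Rows = 62.5 × 2.4 = 150.0 → 150 rows.
Stitches to add: 15 → 15 shaping rows (at 1 st each).
150 / 15 = 10.00 → every 10 rows.

Increase every 10th row.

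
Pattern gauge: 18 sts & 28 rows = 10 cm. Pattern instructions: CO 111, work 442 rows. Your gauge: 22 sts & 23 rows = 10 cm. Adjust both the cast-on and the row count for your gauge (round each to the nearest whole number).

Stitches: 111 × 22/18 = 135.67 → 136.
Rows: 442 × 23/28 = 363.07 → 363.

Cast on 136 stitches; work 363 rows.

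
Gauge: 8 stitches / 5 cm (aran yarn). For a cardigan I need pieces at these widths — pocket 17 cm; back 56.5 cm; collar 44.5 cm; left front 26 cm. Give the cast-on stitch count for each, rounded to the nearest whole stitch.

pocket 27; back 90; collar 71; left front 42.

Rate = 8/5 = 1.6 sts per cm.
pocket: 17 × 1.6 = 27.20 → 27.
back: 56.5 × 1.6 = 90.40 → 90.
collar: 44.5 × 1.6 = 71.20 → 71.
left front: 26 × 1.6 = 41.60 → 42.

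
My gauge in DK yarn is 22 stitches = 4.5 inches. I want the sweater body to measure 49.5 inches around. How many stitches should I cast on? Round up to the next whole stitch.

22 stitches / 4.5 in = 4.889 stitches per inch.
49.5 × 4.889 = 242.00 stitches.

CO 242 sts.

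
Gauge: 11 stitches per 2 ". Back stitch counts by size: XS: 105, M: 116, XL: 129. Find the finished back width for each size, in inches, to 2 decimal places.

11/2 = 5.5 sts per in.
XS: 105 / 5.5 = 19.091 → 19.09 in.
M: 116 / 5.5 = 21.091 → 21.09 in.
XL: 129 / 5.5 = 23.455 → 23.45 in.

XS 19.09 inches; M 21.09 inches; XL 23.45 inches.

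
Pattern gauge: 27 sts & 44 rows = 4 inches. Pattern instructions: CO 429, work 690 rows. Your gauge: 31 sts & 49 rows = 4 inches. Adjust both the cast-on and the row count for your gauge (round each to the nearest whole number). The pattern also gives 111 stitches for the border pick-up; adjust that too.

Cast on 493 stitches; work 768 rows; border pick-up 127 stitches.

Stitches: 429 × 31/27 = 492.56 → 493.
Rows: 690 × 49/44 = 768.41 → 768.
border pick-up: 111 × 31/27 = 127.44 → 127.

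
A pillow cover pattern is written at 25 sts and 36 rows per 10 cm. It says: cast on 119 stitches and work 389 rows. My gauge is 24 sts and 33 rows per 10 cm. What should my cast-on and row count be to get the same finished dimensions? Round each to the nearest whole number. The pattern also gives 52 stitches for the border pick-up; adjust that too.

Stitches: 119 × 24/25 = 114.24 → 114.
Rows: 389 × 33/36 = 356.58 → 357.
border pick-up: 52 × 24/25 = 49.92 → 50.

Cast on 114 stitches; work 357 rows; border pick-up 50 stitches.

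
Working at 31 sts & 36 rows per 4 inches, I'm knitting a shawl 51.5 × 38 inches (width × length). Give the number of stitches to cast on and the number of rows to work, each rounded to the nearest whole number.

Cast on 399 stitches and work 342 rows.

Stitch gauge = 31/4 = 7.75 sts/in; 51.5 × 7.75 = 399.12 → 399 sts.
Row gauge = 36/4 = 9 rows/in; 38 × 9 = 342.00 → 342 rows.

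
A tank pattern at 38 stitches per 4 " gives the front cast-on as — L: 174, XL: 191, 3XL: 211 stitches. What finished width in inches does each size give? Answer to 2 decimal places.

L 18.32 inches; XL 20.11 inches; 3XL 22.21 inches.

38/4 = 9.5 sts per in.
L: 174 / 9.5 = 18.316 → 18.32 in.
XL: 191 / 9.5 = 20.105 → 20.11 in.
3XL: 211 / 9.5 = 22.211 → 22.21 in.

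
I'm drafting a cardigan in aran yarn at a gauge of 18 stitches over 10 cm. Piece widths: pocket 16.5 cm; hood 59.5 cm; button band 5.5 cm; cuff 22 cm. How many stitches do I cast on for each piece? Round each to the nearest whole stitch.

pocket 30; hood 107; button band 10; cuff 40.

Rate = 18/10 = 1.8 sts per cm.
pocket: 16.5 × 1.8 = 29.70 → 30.
hood: 59.5 × 1.8 = 107.10 → 107.
button band: 5.5 × 1.8 = 9.90 → 10.
cuff: 22 × 1.8 = 39.60 → 40.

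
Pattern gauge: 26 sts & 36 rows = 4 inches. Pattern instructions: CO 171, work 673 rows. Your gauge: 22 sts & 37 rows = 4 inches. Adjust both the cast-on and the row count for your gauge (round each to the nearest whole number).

Cast on 145 stitches; work 692 rows.

Stitches: 171 × 22/26 = 144.69 → 145.
Rows: 673 × 37/36 = 691.69 → 692.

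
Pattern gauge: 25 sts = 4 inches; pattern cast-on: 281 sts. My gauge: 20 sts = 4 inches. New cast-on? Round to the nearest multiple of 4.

Scale factor = 20 / 25 = 0.800.
281 × 20 / 25 = 224.80 sts.
→ 224 sts.

CO 224 sts.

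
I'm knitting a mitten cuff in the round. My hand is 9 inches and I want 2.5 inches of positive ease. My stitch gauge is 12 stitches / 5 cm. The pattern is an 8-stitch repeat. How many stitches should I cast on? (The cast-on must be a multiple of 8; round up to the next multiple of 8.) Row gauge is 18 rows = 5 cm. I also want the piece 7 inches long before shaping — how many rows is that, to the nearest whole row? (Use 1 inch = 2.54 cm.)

Cast on 72 stitches; work 64 rows.

Finished = 9 + 2.5 = 11.5 inches.
11.5 inches × 2.54 = 29.21 cm.
12/5 = 2.4 sts per cm; 29.21 × 2.4 = 70.10 sts.
Next multiple of 8 → 72.
7 inches = 17.78 cm; × 3.6 = 64.01 → 64 rows.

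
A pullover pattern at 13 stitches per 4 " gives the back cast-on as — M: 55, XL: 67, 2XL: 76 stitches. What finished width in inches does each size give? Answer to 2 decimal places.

M 16.92 inches; XL 20.62 inches; 2XL 23.38 inches.

13/4 = 3.25 sts per in.
M: 55 / 3.25 = 16.923 → 16.92 in.
XL: 67 / 3.25 = 20.615 → 20.62 in.
2XL: 76 / 3.25 = 23.385 → 23.38 in.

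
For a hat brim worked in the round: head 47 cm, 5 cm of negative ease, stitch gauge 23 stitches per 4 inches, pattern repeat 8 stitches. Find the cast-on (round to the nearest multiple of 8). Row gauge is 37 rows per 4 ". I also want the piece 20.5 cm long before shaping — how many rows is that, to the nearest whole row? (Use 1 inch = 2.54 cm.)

Cast on 96 stitches; work 75 rows.

Finished = 47 − 5 = 42 cm.
42 cm × 1/2.54 = 16.54 inches.
23/4 = 5.75 sts per in; 16.54 × 5.75 = 95.08 sts.
Nearest multiple of 8 → 96.
20.5 cm = 8.07 inches; × 9.25 = 74.66 → 75 rows.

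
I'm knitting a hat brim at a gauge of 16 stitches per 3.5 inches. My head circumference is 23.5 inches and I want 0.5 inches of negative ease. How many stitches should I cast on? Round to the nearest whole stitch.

CO 105 sts.

Finished = 23.5 − 0.5 = 23 in.
16 / 3.5 = 4.571 sts per inch.
23.00 × 4.571 = 105.14 sts.
→ 105 sts.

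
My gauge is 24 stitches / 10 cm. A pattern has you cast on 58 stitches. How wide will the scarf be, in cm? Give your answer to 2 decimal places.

24.17 cm.

24 stitches / 10 cm = 2.4 stitches per cm.
58 / 2.4 = 24.167 cm.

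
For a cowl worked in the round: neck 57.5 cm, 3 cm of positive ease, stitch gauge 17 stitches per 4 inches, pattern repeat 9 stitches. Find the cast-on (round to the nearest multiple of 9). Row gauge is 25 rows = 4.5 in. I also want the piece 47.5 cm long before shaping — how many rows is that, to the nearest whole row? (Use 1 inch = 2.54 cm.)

Cast on 99 stitches; work 104 rows.

Finished = 57.5 + 3 = 60.5 cm.
60.5 cm × 1/2.54 = 23.82 inches.
17/4 = 4.25 sts per in; 23.82 × 4.25 = 101.23 sts.
Nearest multiple of 9 → 99.
47.5 cm = 18.70 inches; × 5.556 = 103.89 → 104 rows.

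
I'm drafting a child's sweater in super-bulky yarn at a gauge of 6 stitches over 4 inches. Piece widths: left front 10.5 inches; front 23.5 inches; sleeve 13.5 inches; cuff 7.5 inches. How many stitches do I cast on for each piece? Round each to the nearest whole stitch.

left front 16; front 35; sleeve 20; cuff 11.

Rate = 6/4 = 1.5 sts per in.
left front: 10.5 × 1.5 = 15.75 → 16.
front: 23.5 × 1.5 = 35.25 → 35.
sleeve: 13.5 × 1.5 = 20.25 → 20.
cuff: 7.5 × 1.5 = 11.25 → 11.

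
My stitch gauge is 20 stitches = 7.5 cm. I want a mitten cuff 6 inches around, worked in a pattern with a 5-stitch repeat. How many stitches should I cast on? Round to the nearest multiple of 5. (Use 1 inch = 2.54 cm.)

Cast on 40 stitches.

6 in = 6 × 2.54 = 15.24 cm.
20 / 7.5 = 2.667 sts/cm.
15.24 × 2.667 = 40.64 sts.
→ 40.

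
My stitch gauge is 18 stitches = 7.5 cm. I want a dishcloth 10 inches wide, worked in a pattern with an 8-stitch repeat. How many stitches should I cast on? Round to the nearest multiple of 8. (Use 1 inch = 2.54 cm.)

10 in = 10 × 2.54 = 25.40 cm.
18 / 7.5 = 2.4 sts/cm.
25.40 × 2.4 = 60.96 sts.
→ 64.

Cast on 64 stitches.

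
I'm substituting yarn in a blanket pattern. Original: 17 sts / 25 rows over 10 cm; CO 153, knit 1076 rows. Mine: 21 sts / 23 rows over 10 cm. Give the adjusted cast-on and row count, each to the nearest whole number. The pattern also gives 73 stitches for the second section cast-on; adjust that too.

Cast on 189 stitches; work 990 rows; second section cast-on 90 stitches.

Stitches: 153 × 21/17 = 189.00 → 189.
Rows: 1076 × 23/25 = 989.92 → 990.
second section cast-on: 73 × 21/17 = 90.18 → 90.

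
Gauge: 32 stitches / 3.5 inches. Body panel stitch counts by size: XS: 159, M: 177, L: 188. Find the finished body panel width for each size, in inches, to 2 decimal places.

32/3.5 = 9.143 sts per in.
XS: 159 / 9.143 = 17.391 → 17.39 in.
M: 177 / 9.143 = 19.359 → 19.36 in.
L: 188 / 9.143 = 20.562 → 20.56 in.

XS 17.39 inches; M 19.36 inches; L 20.56 inches.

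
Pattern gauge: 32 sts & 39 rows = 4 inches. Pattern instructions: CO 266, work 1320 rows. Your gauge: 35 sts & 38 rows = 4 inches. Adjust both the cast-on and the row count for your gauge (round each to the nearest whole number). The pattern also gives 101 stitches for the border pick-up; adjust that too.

Stitches: 266 × 35/32 = 290.94 → 291.
Rows: 1320 × 38/39 = 1286.15 → 1286.
border pick-up: 101 × 35/32 = 110.47 → 110.

Cast on 291 stitches; work 1286 rows; border pick-up 110 stitches.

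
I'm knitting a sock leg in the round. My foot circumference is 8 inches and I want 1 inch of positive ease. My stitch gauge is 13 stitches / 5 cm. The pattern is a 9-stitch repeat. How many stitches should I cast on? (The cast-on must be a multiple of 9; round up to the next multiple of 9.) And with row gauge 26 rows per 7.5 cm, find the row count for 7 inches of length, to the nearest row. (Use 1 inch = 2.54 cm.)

Cast on 63 stitches; work 62 rows.

Finished = 8 + 1 = 9 inches.
9 inches × 2.54 = 22.86 cm.
13/5 = 2.6 sts per cm; 22.86 × 2.6 = 59.44 sts.
Next multiple of 9 → 63.
7 inches = 17.78 cm; × 3.467 = 61.64 → 62 rows.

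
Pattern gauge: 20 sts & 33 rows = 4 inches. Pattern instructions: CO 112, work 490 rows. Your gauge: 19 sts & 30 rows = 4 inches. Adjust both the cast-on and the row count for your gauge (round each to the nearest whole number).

Cast on 106 stitches; work 445 rows.

Stitches: 112 × 19/20 = 106.40 → 106.
Rows: 490 × 30/33 = 445.45 → 445.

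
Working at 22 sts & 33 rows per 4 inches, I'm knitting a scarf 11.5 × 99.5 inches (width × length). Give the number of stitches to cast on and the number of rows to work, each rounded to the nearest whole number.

Cast on 63 stitches and work 821 rows.

Stitch gauge = 22/4 = 5.5 sts/in; 11.5 × 5.5 = 63.25 → 63 sts.
Row gauge = 33/4 = 8.25 rows/in; 99.5 × 8.25 = 820.88 → 821 rows.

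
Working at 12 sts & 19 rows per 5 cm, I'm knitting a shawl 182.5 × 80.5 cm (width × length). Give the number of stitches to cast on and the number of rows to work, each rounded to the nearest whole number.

Stitch gauge = 12/5 = 2.4 sts/cm; 182.5 × 2.4 = 438.00 → 438 sts.
Row gauge = 19/5 = 3.8 rows/cm; 80.5 × 3.8 = 305.90 → 306 rows.

Cast on 438 stitches and work 306 rows.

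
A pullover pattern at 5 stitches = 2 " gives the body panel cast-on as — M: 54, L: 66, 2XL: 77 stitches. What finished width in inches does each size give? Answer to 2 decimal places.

5/2 = 2.5 sts per in.
M: 54 / 2.5 = 21.600 → 21.60 in.
L: 66 / 2.5 = 26.400 → 26.40 in.
2XL: 77 / 2.5 = 30.800 → 30.80 in.

M 21.60 inches; L 26.40 inches; 2XL 30.80 inches.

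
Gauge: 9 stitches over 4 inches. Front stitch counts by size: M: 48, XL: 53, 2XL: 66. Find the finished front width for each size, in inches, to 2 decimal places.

M 21.33 inches; XL 23.56 inches; 2XL 29.33 inches.

9/4 = 2.25 sts per in.
M: 48 / 2.25 = 21.333 → 21.33 in.
XL: 53 / 2.25 = 23.556 → 23.56 in.
2XL: 66 / 2.25 = 29.333 → 29.33 in.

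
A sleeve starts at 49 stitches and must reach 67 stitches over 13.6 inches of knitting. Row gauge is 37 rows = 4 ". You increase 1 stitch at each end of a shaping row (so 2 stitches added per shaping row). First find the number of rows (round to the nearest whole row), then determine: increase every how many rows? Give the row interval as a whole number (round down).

Rows = 13.6 × 9.25 = 125.8 → 126 rows.
Stitches to add: 18 → 9 shaping rows (at 2 st each).
126 / 9 = 14.00 → every 14 rows.

Increase every 14th row.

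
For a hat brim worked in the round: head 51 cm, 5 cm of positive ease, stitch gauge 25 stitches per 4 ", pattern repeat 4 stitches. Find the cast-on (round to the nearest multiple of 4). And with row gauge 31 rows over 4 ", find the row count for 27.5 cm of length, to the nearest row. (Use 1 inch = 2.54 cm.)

Finished = 51 + 5 = 56 cm.
56 cm × 1/2.54 = 22.05 inches.
25/4 = 6.25 sts per in; 22.05 × 6.25 = 137.80 sts.
Nearest multiple of 4 → 136.
27.5 cm = 10.83 inches; × 7.75 = 83.91 → 84 rows.

Cast on 136 stitches; work 84 rows.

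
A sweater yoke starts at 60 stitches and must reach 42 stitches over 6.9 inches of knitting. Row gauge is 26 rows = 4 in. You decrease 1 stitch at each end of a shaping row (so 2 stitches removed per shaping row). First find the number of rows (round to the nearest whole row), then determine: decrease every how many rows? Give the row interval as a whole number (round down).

Decrease every 5th row.

Rows = 6.9 × 6.5 = 44.9 → 45 rows.
Stitches to remove: 18 → 9 shaping rows (at 2 st each).
45 / 9 = 5.00 → every 5 rows.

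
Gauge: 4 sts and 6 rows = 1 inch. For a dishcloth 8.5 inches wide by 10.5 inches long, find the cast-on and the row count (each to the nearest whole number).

Stitch gauge = 4/1 = 4 sts/in; 8.5 × 4 = 34.00 → 34 sts.
Row gauge = 6/1 = 6 rows/in; 10.5 × 6 = 63.00 → 63 rows.

Cast on 34 stitches and work 63 rows.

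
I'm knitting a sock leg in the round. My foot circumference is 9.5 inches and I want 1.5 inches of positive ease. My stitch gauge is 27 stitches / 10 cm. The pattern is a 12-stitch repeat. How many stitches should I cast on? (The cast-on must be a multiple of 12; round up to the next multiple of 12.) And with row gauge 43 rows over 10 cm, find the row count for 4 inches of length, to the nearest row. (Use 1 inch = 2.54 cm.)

Cast on 84 stitches; work 44 rows.

Finished = 9.5 + 1.5 = 11 inches.
11 inches × 2.54 = 27.94 cm.
27/10 = 2.7 sts per cm; 27.94 × 2.7 = 75.44 sts.
Next multiple of 12 → 84.
4 inches = 10.16 cm; × 4.3 = 43.69 → 44 rows.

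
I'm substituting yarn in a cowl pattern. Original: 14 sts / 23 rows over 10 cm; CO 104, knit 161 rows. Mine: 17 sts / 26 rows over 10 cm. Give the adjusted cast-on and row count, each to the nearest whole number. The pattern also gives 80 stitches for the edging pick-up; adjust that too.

Stitches: 104 × 17/14 = 126.29 → 126.
Rows: 161 × 26/23 = 182.00 → 182.
edging pick-up: 80 × 17/14 = 97.14 → 97.

Cast on 126 stitches; work 182 rows; edging pick-up 97 stitches.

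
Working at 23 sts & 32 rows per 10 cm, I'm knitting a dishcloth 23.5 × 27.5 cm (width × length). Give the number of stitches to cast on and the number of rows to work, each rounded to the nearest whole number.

Cast on 54 stitches and work 88 rows.

Stitch gauge = 23/10 = 2.3 sts/cm; 23.5 × 2.3 = 54.05 → 54 sts.
Row gauge = 32/10 = 3.2 rows/cm; 27.5 × 3.2 = 88.00 → 88 rows.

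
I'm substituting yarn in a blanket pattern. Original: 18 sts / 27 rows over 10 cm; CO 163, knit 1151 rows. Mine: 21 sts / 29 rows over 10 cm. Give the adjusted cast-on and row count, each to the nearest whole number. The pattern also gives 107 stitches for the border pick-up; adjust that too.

Stitches: 163 × 21/18 = 190.17 → 190.
Rows: 1151 × 29/27 = 1236.26 → 1236.
border pick-up: 107 × 21/18 = 124.83 → 125.

Cast on 190 stitches; work 1236 rows; border pick-up 125 stitches.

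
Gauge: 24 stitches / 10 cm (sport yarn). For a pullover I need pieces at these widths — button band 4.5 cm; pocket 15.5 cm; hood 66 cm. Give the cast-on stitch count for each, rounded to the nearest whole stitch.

button band 11; pocket 37; hood 158.

Rate = 24/10 = 2.4 sts per cm.
button band: 4.5 × 2.4 = 10.80 → 11.
pocket: 15.5 × 2.4 = 37.20 → 37.
hood: 66 × 2.4 = 158.40 → 158.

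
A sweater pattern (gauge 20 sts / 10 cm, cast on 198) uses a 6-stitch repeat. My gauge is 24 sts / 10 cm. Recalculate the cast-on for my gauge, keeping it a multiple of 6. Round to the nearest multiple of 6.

198 × 24 / 20 = 237.60.
Nearest multiple of 6: 240.

CO 240 sts.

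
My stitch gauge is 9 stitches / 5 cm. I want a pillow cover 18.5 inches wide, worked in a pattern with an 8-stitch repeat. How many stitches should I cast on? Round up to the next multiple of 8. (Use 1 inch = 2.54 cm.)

18.5 in = 18.5 × 2.54 = 46.99 cm.
9 / 5 = 1.8 sts/cm.
46.99 × 1.8 = 84.58 sts.
→ 88.

Cast on 88 stitches.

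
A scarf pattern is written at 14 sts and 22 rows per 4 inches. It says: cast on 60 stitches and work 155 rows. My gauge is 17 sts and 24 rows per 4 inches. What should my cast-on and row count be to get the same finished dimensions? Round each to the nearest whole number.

Cast on 73 stitches; work 169 rows.

Stitches: 60 × 17/14 = 72.86 → 73.
Rows: 155 × 24/22 = 169.09 → 169.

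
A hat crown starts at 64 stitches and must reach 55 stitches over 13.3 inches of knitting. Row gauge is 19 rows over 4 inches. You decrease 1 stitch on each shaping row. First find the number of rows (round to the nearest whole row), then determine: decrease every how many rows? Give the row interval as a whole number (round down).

Rows = 13.3 × 4.75 = 63.2 → 63 rows.
Stitches to remove: 9 → 9 shaping rows (at 1 st each).
63 / 9 = 7.00 → every 7 rows.

Decrease every 7th row.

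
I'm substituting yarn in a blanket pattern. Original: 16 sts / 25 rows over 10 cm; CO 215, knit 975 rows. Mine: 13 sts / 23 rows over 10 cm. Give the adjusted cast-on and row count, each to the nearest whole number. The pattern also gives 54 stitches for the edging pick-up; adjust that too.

Stitches: 215 × 13/16 = 174.69 → 175.
Rows: 975 × 23/25 = 897.00 → 897.
edging pick-up: 54 × 13/16 = 43.88 → 44.

Cast on 175 stitches; work 897 rows; edging pick-up 44 stitches.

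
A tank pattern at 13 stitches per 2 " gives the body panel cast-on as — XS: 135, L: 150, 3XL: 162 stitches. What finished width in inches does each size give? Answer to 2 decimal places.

13/2 = 6.5 sts per in.
XS: 135 / 6.5 = 20.769 → 20.77 in.
L: 150 / 6.5 = 23.077 → 23.08 in.
3XL: 162 / 6.5 = 24.923 → 24.92 in.

XS 20.77 inches; L 23.08 inches; 3XL 24.92 inches.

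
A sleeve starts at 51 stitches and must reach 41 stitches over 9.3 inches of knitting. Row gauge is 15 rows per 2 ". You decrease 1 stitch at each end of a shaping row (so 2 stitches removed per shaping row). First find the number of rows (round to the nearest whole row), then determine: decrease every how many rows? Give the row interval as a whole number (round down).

Rows = 9.3 × 7.5 = 69.8 → 70 rows.
Stitches to remove: 10 → 5 shaping rows (at 2 st each).
70 / 5 = 14.00 → every 14 rows.

Decrease every 14th row.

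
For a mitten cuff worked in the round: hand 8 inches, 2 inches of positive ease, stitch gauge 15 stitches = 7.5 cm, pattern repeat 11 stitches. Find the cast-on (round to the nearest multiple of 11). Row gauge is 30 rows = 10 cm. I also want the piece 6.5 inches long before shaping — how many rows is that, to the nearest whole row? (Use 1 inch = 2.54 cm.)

Finished = 8 + 2 = 10 inches.
10 inches × 2.54 = 25.40 cm.
15/7.5 = 2 sts per cm; 25.40 × 2 = 50.80 sts.
Nearest multiple of 11 → 55.
6.5 inches = 16.51 cm; × 3 = 49.53 → 50 rows.

Cast on 55 stitches; work 50 rows.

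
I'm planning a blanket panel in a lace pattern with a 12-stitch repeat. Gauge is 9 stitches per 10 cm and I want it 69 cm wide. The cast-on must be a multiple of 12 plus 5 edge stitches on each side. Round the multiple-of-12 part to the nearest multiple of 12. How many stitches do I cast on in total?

9 / 10 = 0.9 sts per cm.
69 × 0.9 = 62.10 sts.
Less 10 edge sts → 52.10 for the repeat.
Nearest multiple of 12: 48.
Add back 10 edge sts → 58.

Cast on 58 stitches.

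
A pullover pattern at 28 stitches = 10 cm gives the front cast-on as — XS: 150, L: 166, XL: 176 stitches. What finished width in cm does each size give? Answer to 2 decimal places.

28/10 = 2.8 sts per cm.
XS: 150 / 2.8 = 53.571 → 53.57 cm.
L: 166 / 2.8 = 59.286 → 59.29 cm.
XL: 176 / 2.8 = 62.857 → 62.86 cm.

XS 53.57 cm; L 59.29 cm; XL 62.86 cm.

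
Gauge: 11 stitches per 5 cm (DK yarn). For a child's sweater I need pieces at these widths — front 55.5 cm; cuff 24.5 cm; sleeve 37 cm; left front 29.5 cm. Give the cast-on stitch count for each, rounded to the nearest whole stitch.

Rate = 11/5 = 2.2 sts per cm.
front: 55.5 × 2.2 = 122.10 → 122.
cuff: 24.5 × 2.2 = 53.90 → 54.
sleeve: 37 × 2.2 = 81.40 → 81.
left front: 29.5 × 2.2 = 64.90 → 65.

front 122; cuff 54; sleeve 81; left front 65.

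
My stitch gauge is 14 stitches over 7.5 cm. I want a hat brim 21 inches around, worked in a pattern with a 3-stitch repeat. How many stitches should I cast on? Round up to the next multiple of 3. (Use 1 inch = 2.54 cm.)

Cast on 102 stitches.

21 in = 21 × 2.54 = 53.34 cm.
14 / 7.5 = 1.867 sts/cm.
53.34 × 1.867 = 99.57 sts.
→ 102.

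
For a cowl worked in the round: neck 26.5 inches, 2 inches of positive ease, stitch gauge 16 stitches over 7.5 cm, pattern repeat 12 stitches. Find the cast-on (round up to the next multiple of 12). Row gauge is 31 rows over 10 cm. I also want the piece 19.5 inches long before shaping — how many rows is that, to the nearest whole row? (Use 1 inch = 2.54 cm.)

Finished = 26.5 + 2 = 28.5 inches.
28.5 inches × 2.54 = 72.39 cm.
16/7.5 = 2.133 sts per cm; 72.39 × 2.133 = 154.43 sts.
Next multiple of 12 → 156.
19.5 inches = 49.53 cm; × 3.1 = 153.54 → 154 rows.

Cast on 156 stitches; work 154 rows.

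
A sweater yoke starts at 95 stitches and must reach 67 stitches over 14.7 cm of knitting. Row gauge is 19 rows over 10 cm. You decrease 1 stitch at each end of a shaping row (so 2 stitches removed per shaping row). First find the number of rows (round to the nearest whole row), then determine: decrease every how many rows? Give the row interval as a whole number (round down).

Rows = 14.7 × 1.9 = 27.9 → 28 rows.
Stitches to remove: 28 → 14 shaping rows (at 2 st each).
28 / 14 = 2.00 → every 2 rows.

Decrease every 2nd row.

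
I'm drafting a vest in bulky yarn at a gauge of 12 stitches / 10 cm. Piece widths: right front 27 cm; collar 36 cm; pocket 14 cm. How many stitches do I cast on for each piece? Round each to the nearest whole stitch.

Rate = 12/10 = 1.2 sts per cm.
right front: 27 × 1.2 = 32.40 → 32.
collar: 36 × 1.2 = 43.20 → 43.
pocket: 14 × 1.2 = 16.80 → 17.

right front 32; collar 43; pocket 17.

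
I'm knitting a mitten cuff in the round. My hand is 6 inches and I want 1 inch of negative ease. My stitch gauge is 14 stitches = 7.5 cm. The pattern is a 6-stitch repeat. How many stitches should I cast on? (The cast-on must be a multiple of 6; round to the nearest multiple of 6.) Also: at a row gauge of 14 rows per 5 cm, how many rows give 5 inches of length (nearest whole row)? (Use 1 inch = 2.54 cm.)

Cast on 24 stitches; work 36 rows.

Finished = 6 − 1 = 5 inches.
5 inches × 2.54 = 12.70 cm.
14/7.5 = 1.867 sts per cm; 12.70 × 1.867 = 23.71 sts.
Nearest multiple of 6 → 24.
5 inches = 12.70 cm; × 2.8 = 35.56 → 36 rows.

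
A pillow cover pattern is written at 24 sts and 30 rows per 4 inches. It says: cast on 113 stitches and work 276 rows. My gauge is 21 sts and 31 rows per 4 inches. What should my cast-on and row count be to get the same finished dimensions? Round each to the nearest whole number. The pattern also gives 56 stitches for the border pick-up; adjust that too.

Stitches: 113 × 21/24 = 98.88 → 99.
Rows: 276 × 31/30 = 285.20 → 285.
border pick-up: 56 × 21/24 = 49.00 → 49.

Cast on 99 stitches; work 285 rows; border pick-up 49 stitches.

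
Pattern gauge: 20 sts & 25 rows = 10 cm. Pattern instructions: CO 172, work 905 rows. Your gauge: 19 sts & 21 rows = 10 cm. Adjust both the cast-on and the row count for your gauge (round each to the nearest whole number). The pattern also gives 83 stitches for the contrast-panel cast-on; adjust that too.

Stitches: 172 × 19/20 = 163.40 → 163.
Rows: 905 × 21/25 = 760.20 → 760.
contrast-panel cast-on: 83 × 19/20 = 78.85 → 79.

Cast on 163 stitches; work 760 rows; contrast-panel cast-on 79 stitches.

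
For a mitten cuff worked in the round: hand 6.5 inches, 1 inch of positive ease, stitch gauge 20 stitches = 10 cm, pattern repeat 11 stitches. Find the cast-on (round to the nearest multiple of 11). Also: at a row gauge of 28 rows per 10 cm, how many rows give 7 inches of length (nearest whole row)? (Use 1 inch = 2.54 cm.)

Finished = 6.5 + 1 = 7.5 inches.
7.5 inches × 2.54 = 19.05 cm.
20/10 = 2 sts per cm; 19.05 × 2 = 38.10 sts.
Nearest multiple of 11 → 33.
7 inches = 17.78 cm; × 2.8 = 49.78 → 50 rows.

Cast on 33 stitches; work 50 rows.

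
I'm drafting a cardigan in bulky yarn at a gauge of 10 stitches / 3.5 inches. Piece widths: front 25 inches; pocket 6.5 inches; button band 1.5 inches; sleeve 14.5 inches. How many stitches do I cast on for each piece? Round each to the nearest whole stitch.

Rate = 10/3.5 = 2.857 sts per in.
front: 25 × 2.857 = 71.43 → 71.
pocket: 6.5 × 2.857 = 18.57 → 19.
button band: 1.5 × 2.857 = 4.29 → 4.
sleeve: 14.5 × 2.857 = 41.43 → 41.

front 71; pocket 19; button band 4; sleeve 41.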